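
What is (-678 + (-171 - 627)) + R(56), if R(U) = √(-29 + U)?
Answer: -1476 + 3*√3 ≈ -1470.8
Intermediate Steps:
(-678 + (-171 - 627)) + R(56) = (-678 + (-171 - 627)) + √(-29 + 56) = (-678 - 798) + √27 = -1476 + 3*√3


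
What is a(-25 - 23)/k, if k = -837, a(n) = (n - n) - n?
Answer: -16/279 ≈ -0.057348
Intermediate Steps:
a(n) = -n (a(n) = 0 - n = -n)
a(-25 - 23)/k = -(-25 - 23)/(-837) = -1*(-48)*(-1/837) = 48*(-1/837) = -16/279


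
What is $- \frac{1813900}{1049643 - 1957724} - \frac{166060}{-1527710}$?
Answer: $\frac{292190909986}{138728442451} \approx 2.1062$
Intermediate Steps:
$- \frac{1813900}{1049643 - 1957724} - \frac{166060}{-1527710} = - \frac{1813900}{-908081} - - \frac{16606}{152771} = \left(-1813900\right) \left(- \frac{1}{908081}\right) + \frac{16606}{152771} = \frac{1813900}{908081} + \frac{16606}{152771} = \frac{292190909986}{138728442451}$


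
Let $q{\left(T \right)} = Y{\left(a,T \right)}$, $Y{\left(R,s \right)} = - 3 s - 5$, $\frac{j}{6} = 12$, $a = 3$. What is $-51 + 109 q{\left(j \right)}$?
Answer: $-24140$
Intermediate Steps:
$j = 72$ ($j = 6 \cdot 12 = 72$)
$Y{\left(R,s \right)} = -5 - 3 s$
$q{\left(T \right)} = -5 - 3 T$
$-51 + 109 q{\left(j \right)} = -51 + 109 \left(-5 - 216\right) = -51 + 109 \left(-221\right) = -51 - 24089 = -24140$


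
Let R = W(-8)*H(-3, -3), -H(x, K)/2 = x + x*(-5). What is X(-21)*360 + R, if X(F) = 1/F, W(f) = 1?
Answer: -288/7 ≈ -41.143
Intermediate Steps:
H(x, K) = 8*x (H(x, K) = -2*(x + x*(-5)) = -2*(x - 5*x) = -(-8)*x = 8*x)
R = -24 (R = 1*(8*(-3)) = 1*(-24) = -24)
X(-21)*360 + R = 360/(-21) - 24 = -1/21*360 - 24 = -120/7 - 24 = -288/7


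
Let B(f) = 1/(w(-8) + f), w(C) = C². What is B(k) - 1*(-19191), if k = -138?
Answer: 1420133/74 ≈ 19191.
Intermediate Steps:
B(f) = 1/(64 + f) (B(f) = 1/((-8)² + f) = 1/(64 + f))
B(k) - 1*(-19191) = 1/(64 - 138) - 1*(-19191) = 1/(-74) + 19191 = -1/74 + 19191 = 1420133/74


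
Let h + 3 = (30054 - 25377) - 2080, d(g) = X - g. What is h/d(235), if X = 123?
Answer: -1297/56 ≈ -23.161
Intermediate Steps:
d(g) = 123 - g
h = 2594 (h = -3 + ((30054 - 25377) - 2080) = -3 + (4677 - 2080) = -3 + 2597 = 2594)
h/d(235) = 2594/(123 - 1*235) = 2594/(123 - 235) = 2594/(-112) = 2594*(-1/112) = -1297/56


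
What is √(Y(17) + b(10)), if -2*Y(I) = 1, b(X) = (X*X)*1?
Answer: √398/2 ≈ 9.9750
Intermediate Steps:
b(X) = X² (b(X) = X²*1 = X²)
Y(I) = -½ (Y(I) = -½*1 = -½)
√(Y(17) + b(10)) = √(-½ + 10²) = √(-½ + 100) = √(199/2) = √398/2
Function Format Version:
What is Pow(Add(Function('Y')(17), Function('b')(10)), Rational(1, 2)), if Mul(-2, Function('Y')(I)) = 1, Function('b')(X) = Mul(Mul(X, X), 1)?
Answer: Mul(Rational(1, 2), Pow(398, Rational(1, 2))) ≈ 9.9750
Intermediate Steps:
Function('b')(X) = Pow(X, 2) (Function('b')(X) = Mul(Pow(X, 2), 1) = Pow(X, 2))
Function('Y')(I) = Rational(-1, 2) (Function('Y')(I) = Mul(Rational(-1, 2), 1) = Rational(-1, 2))
Pow(Add(Function('Y')(17), Function('b')(10)), Rational(1, 2)) = Pow(Add(Rational(-1, 2), Pow(10, 2)), Rational(1, 2)) = Pow(Add(Rational(-1, 2), 100), Rational(1, 2)) = Pow(Rational(199, 2), Rational(1, 2)) = Mul(Rational(1, 2), Pow(398, Rational(1, 2)))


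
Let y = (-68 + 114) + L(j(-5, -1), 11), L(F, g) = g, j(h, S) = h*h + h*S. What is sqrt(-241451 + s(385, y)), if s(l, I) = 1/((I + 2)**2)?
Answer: I*sqrt(840490930)/59 ≈ 491.38*I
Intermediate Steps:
j(h, S) = h**2 + S*h
y = 57 (y = (-68 + 114) + 11 = 46 + 11 = 57)
s(l, I) = (2 + I)**(-2) (s(l, I) = 1/((2 + I)**2) = (2 + I)**(-2))
sqrt(-241451 + s(385, y)) = sqrt(-241451 + (2 + 57)**(-2)) = sqrt(-241451 + 59**(-2)) = sqrt(-241451 + 1/3481) = sqrt(-840490930/3481) = I*sqrt(840490930)/59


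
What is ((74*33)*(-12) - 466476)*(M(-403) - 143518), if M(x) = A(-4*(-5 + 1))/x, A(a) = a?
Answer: 28674809610600/403 ≈ 7.1153e+10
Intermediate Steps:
M(x) = 16/x (M(x) = (-4*(-5 + 1))/x = (-4*(-4))/x = 16/x)
((74*33)*(-12) - 466476)*(M(-403) - 143518) = ((74*33)*(-12) - 466476)*(16/(-403) - 143518) = (2442*(-12) - 466476)*(16*(-1/403) - 143518) = (-29304 - 466476)*(-16/403 - 143518) = -495780*(-57837770/403) = 28674809610600/403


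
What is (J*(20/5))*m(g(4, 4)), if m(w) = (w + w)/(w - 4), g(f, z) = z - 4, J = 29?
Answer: 0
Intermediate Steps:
g(f, z) = -4 + z
m(w) = 2*w/(-4 + w) (m(w) = (2*w)/(-4 + w) = 2*w/(-4 + w))
(J*(20/5))*m(g(4, 4)) = (29*(20/5))*(2*(-4 + 4)/(-4 + (-4 + 4))) = (29*(20*(⅕)))*(2*0/(-4 + 0)) = (29*4)*(2*0/(-4)) = 116*(2*0*(-¼)) = 116*0 = 0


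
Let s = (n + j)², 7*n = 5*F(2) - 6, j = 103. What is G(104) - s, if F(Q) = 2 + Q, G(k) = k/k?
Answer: -11024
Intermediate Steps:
G(k) = 1
n = 2 (n = (5*(2 + 2) - 6)/7 = (5*4 - 6)/7 = (20 - 6)/7 = (⅐)*14 = 2)
s = 11025 (s = (2 + 103)² = 105² = 11025)
G(104) - s = 1 - 1*11025 = 1 - 11025 = -11024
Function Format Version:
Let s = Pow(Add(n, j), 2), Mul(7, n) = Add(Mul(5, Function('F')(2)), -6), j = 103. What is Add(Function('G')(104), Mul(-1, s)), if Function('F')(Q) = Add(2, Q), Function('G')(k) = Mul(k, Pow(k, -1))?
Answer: -11024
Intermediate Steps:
Function('G')(k) = 1
n = 2 (n = Mul(Rational(1, 7), Add(Mul(5, Add(2, 2)), -6)) = Mul(Rational(1, 7), Add(Mul(5, 4), -6)) = Mul(Rational(1, 7), Add(20, -6)) = Mul(Rational(1, 7), 14) = 2)
s = 11025 (s = Pow(Add(2, 103), 2) = Pow(105, 2) = 11025)
Add(Function('G')(104), Mul(-1, s)) = Add(1, Mul(-1, 11025)) = Add(1, -11025) = -11024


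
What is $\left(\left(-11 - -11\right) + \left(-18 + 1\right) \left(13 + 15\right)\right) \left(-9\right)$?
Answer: $4284$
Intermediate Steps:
$\left(\left(-11 - -11\right) + \left(-18 + 1\right) \left(13 + 15\right)\right) \left(-9\right) = \left(\left(-11 + 11\right) - 476\right) \left(-9\right) = \left(0 - 476\right) \left(-9\right) = \left(-476\right) \left(-9\right) = 4284$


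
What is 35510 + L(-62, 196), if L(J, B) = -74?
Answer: 35436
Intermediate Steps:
35510 + L(-62, 196) = 35510 - 74 = 35436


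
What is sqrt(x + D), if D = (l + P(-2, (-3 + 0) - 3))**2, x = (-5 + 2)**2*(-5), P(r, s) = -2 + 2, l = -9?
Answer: 6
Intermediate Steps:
P(r, s) = 0
x = -45 (x = (-3)**2*(-5) = 9*(-5) = -45)
D = 81 (D = (-9 + 0)**2 = (-9)**2 = 81)
sqrt(x + D) = sqrt(-45 + 81) = sqrt(36) = 6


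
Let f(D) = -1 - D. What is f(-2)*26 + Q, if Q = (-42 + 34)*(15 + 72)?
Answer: -670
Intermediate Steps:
Q = -696 (Q = -8*87 = -696)
f(-2)*26 + Q = (-1 - 1*(-2))*26 - 696 = (-1 + 2)*26 - 696 = 1*26 - 696 = 26 - 696 = -670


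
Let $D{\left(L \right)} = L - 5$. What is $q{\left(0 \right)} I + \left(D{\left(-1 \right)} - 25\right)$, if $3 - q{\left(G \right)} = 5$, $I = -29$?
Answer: $27$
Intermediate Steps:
$q{\left(G \right)} = -2$ ($q{\left(G \right)} = 3 - 5 = -2$)
$D{\left(L \right)} = -5 + L$
$q{\left(0 \right)} I + \left(D{\left(-1 \right)} - 25\right) = \left(-2\right) \left(-29\right) - 31 = 58 - 31 = 27$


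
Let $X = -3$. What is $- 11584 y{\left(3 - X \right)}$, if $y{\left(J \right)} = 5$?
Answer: $-57920$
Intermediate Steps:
$- 11584 y{\left(3 - X \right)} = \left(-11584\right) 5 = -57920$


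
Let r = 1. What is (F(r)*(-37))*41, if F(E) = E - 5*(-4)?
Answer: -31857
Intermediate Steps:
F(E) = 20 + E (F(E) = E + 20 = 20 + E)
(F(r)*(-37))*41 = ((20 + 1)*(-37))*41 = (21*(-37))*41 = -777*41 = -31857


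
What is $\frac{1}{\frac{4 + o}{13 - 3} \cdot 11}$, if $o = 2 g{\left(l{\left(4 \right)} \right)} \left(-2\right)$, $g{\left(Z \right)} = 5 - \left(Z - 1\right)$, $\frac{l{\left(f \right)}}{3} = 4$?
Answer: $\frac{5}{154} \approx 0.032468$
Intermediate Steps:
$l{\left(f \right)} = 12$ ($l{\left(f \right)} = 3 \cdot 4 = 12$)
$g{\left(Z \right)} = 6 - Z$ ($g{\left(Z \right)} = 5 - \left(-1 + Z\right) = 6 - Z$)
$o = 24$ ($o = 2 \left(6 - 12\right) \left(-2\right) = 2 \left(-6\right) \left(-2\right) = \left(-12\right) \left(-2\right) = 24$)
$\frac{1}{\frac{4 + o}{13 - 3} \cdot 11} = \frac{1}{\frac{4 + 24}{13 - 3} \cdot 11} = \frac{1}{\frac{28}{10} \cdot 11} = \frac{1}{28 \cdot \frac{1}{10} \cdot 11} = \frac{1}{\frac{14}{5} \cdot 11} = \frac{1}{\frac{154}{5}} = \frac{5}{154}$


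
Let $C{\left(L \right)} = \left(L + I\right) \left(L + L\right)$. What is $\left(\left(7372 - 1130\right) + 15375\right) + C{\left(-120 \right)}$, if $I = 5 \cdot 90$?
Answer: $-57583$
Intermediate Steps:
$I = 450$
$C{\left(L \right)} = 2 L \left(450 + L\right)$ ($C{\left(L \right)} = \left(L + 450\right) \left(L + L\right) = \left(450 + L\right) 2 L = 2 L \left(450 + L\right)$)
$\left(\left(7372 - 1130\right) + 15375\right) + C{\left(-120 \right)} = \left(\left(7372 - 1130\right) + 15375\right) + 2 \left(-120\right) \left(450 - 120\right) = \left(6242 + 15375\right) + 2 \left(-120\right) 330 = 21617 - 79200 = -57583$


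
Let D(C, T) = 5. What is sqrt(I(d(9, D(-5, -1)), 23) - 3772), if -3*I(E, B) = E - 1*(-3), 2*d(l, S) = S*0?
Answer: 7*I*sqrt(77) ≈ 61.425*I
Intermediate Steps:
d(l, S) = 0 (d(l, S) = (S*0)/2 = (1/2)*0 = 0)
I(E, B) = -1 - E/3 (I(E, B) = -(E - 1*(-3))/3 = -(E + 3)/3 = -(3 + E)/3 = -1 - E/3)
sqrt(I(d(9, D(-5, -1)), 23) - 3772) = sqrt((-1 - 1/3*0) - 3772) = sqrt((-1 + 0) - 3772) = sqrt(-1 - 3772) = sqrt(-3773) = 7*I*sqrt(77)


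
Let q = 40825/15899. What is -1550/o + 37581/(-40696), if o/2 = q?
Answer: -20119166597/66456568 ≈ -302.74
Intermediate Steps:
q = 40825/15899 (q = 40825*(1/15899) = 40825/15899 ≈ 2.5678)
o = 81650/15899 (o = 2*(40825/15899) = 81650/15899 ≈ 5.1355)
-1550/o + 37581/(-40696) = -1550/81650/15899 + 37581/(-40696) = -1550*15899/81650 + 37581*(-1/40696) = -492869/1633 - 37581/40696 = -20119166597/66456568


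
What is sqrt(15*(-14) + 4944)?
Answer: 3*sqrt(526) ≈ 68.804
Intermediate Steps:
sqrt(15*(-14) + 4944) = sqrt(-210 + 4944) = sqrt(4734) = 3*sqrt(526)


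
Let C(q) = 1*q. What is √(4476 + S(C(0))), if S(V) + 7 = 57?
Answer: √4526 ≈ 67.276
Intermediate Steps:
C(q) = q
S(V) = 50 (S(V) = -7 + 57 = 50)
√(4476 + S(C(0))) = √(4476 + 50) = √4526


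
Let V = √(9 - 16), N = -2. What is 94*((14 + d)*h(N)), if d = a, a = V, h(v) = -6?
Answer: -7896 - 564*I*√7 ≈ -7896.0 - 1492.2*I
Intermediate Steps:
V = I*√7 (V = √(-7) = I*√7 ≈ 2.6458*I)
a = I*√7 ≈ 2.6458*I
d = I*√7 ≈ 2.6458*I
94*((14 + d)*h(N)) = 94*((14 + I*√7)*(-6)) = 94*(-84 - 6*I*√7) = -7896 - 564*I*√7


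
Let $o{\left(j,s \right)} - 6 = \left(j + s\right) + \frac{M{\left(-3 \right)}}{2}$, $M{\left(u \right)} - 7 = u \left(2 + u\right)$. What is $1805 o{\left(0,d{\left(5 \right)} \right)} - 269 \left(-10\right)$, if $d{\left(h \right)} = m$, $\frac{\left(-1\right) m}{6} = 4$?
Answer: $-20775$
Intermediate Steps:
$m = -24$ ($m = \left(-6\right) 4 = -24$)
$d{\left(h \right)} = -24$
$M{\left(u \right)} = 7 + u \left(2 + u\right)$
$o{\left(j,s \right)} = 11 + j + s$ ($o{\left(j,s \right)} = 6 + \left(\left(j + s\right) + \frac{7 + \left(-3\right)^{2} + 2 \left(-3\right)}{2}\right) = 6 + \left(\left(j + s\right) + \left(7 + 9 - 6\right) \frac{1}{2}\right) = 6 + \left(\left(j + s\right) + 10 \cdot \frac{1}{2}\right) = 6 + \left(\left(j + s\right) + 5\right) = 6 + \left(5 + j + s\right) = 11 + j + s$)
$1805 o{\left(0,d{\left(5 \right)} \right)} - 269 \left(-10\right) = 1805 \left(11 + 0 - 24\right) - 269 \left(-10\right) = 1805 \left(-13\right) - -2690 = -23465 + 2690 = -20775$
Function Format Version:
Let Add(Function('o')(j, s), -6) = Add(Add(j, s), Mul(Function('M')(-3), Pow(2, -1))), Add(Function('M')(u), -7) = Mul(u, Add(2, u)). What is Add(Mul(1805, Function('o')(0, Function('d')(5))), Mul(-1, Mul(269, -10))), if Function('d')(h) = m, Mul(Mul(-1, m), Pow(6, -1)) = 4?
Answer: -20775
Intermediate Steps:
m = -24 (m = Mul(-6, 4) = -24)
Function('d')(h) = -24
Function('M')(u) = Add(7, Mul(u, Add(2, u)))
Function('o')(j, s) = Add(11, j, s) (Function('o')(j, s) = Add(6, Add(Add(j, s), Mul(Add(7, Pow(-3, 2), Mul(2, -3)), Pow(2, -1)))) = Add(6, Add(Add(j, s), Mul(Add(7, 9, -6), Rational(1, 2)))) = Add(6, Add(Add(j, s), Mul(10, Rational(1, 2)))) = Add(6, Add(Add(j, s), 5)) = Add(6, Add(5, j, s)) = Add(11, j, s))
Add(Mul(1805, Function('o')(0, Function('d')(5))), Mul(-1, Mul(269, -10))) = Add(Mul(1805, Add(11, 0, -24)), Mul(-1, Mul(269, -10))) = Add(Mul(1805, -13), Mul(-1, -2690)) = Add(-23465, 2690) = -20775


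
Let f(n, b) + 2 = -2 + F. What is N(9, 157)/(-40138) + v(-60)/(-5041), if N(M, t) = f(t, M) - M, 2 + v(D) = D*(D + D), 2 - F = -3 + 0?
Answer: -144436498/101167829 ≈ -1.4277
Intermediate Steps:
F = 5 (F = 2 - (-3 + 0) = 2 - 1*(-3) = 2 + 3 = 5)
f(n, b) = 1 (f(n, b) = -2 + (-2 + 5) = -2 + 3 = 1)
v(D) = -2 + 2*D**2 (v(D) = -2 + D*(D + D) = -2 + D*(2*D) = -2 + 2*D**2)
N(M, t) = 1 - M
N(9, 157)/(-40138) + v(-60)/(-5041) = (1 - 1*9)/(-40138) + (-2 + 2*(-60)**2)/(-5041) = (1 - 9)*(-1/40138) + (-2 + 2*3600)*(-1/5041) = -8*(-1/40138) + (-2 + 7200)*(-1/5041) = 4/20069 + 7198*(-1/5041) = 4/20069 - 7198/5041 = -144436498/101167829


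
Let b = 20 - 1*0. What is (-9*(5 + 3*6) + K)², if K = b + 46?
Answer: 19881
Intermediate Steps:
b = 20 (b = 20 + 0 = 20)
K = 66 (K = 20 + 46 = 66)
(-9*(5 + 3*6) + K)² = (-9*(5 + 3*6) + 66)² = (-9*(5 + 18) + 66)² = (-9*23 + 66)² = (-207 + 66)² = (-141)² = 19881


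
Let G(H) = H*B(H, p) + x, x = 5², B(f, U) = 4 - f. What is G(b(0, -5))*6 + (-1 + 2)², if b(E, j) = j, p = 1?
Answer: -119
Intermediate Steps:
x = 25
G(H) = 25 + H*(4 - H) (G(H) = H*(4 - H) + 25 = 25 + H*(4 - H))
G(b(0, -5))*6 + (-1 + 2)² = (25 - 1*(-5)*(-4 - 5))*6 + (-1 + 2)² = (25 - 1*(-5)*(-9))*6 + 1² = (25 - 45)*6 + 1 = -20*6 + 1 = -120 + 1 = -119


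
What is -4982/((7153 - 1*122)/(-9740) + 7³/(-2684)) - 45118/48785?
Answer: 794096000117546/135451698855 ≈ 5862.6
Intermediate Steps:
-4982/((7153 - 1*122)/(-9740) + 7³/(-2684)) - 45118/48785 = -4982/((7153 - 122)*(-1/9740) + 343*(-1/2684)) - 45118*1/48785 = -4982/(7031*(-1/9740) - 343/2684) - 45118/48785 = -4982/(-7031/9740 - 343/2684) - 45118/48785 = -4982/(-2776503/3267770) - 45118/48785 = -4982*(-3267770/2776503) - 45118/48785 = 16280030140/2776503 - 45118/48785 = 794096000117546/135451698855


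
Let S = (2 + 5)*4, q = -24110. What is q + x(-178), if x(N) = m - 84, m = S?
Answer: -24166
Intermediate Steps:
S = 28 (S = 7*4 = 28)
m = 28
x(N) = -56 (x(N) = 28 - 84 = -56)
q + x(-178) = -24110 - 56 = -24166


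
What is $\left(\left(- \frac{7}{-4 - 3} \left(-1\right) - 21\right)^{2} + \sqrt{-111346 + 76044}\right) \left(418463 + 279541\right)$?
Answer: $337833936 + 698004 i \sqrt{35302} \approx 3.3783 \cdot 10^{8} + 1.3115 \cdot 10^{8} i$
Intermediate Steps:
$\left(\left(- \frac{7}{-4 - 3} \left(-1\right) - 21\right)^{2} + \sqrt{-111346 + 76044}\right) \left(418463 + 279541\right) = \left(\left(- \frac{7}{-7} \left(-1\right) - 21\right)^{2} + \sqrt{-35302}\right) 698004 = \left(\left(\left(-7\right) \left(- \frac{1}{7}\right) \left(-1\right) - 21\right)^{2} + i \sqrt{35302}\right) 698004 = \left(\left(1 \left(-1\right) - 21\right)^{2} + i \sqrt{35302}\right) 698004 = \left(\left(-1 - 21\right)^{2} + i \sqrt{35302}\right) 698004 = \left(\left(-22\right)^{2} + i \sqrt{35302}\right) 698004 = \left(484 + i \sqrt{35302}\right) 698004 = 337833936 + 698004 i \sqrt{35302}$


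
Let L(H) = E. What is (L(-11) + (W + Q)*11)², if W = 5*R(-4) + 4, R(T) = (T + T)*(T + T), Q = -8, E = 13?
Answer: 12173121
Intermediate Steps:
R(T) = 4*T² (R(T) = (2*T)*(2*T) = 4*T²)
L(H) = 13
W = 324 (W = 5*(4*(-4)²) + 4 = 5*(4*16) + 4 = 5*64 + 4 = 320 + 4 = 324)
(L(-11) + (W + Q)*11)² = (13 + (324 - 8)*11)² = (13 + 316*11)² = (13 + 3476)² = 3489² = 12173121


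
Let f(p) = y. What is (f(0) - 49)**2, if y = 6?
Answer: 1849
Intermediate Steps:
f(p) = 6
(f(0) - 49)**2 = (6 - 49)**2 = (-43)**2 = 1849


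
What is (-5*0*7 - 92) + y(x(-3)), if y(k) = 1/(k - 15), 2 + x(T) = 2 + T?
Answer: -1657/18 ≈ -92.056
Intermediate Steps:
x(T) = T (x(T) = -2 + (2 + T) = T)
y(k) = 1/(-15 + k)
(-5*0*7 - 92) + y(x(-3)) = (-5*0*7 - 92) + 1/(-15 - 3) = (0*7 - 92) + 1/(-18) = (0 - 92) - 1/18 = -92 - 1/18 = -1657/18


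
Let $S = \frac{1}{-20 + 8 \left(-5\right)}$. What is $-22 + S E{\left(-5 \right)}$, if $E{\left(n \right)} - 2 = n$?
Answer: $- \frac{439}{20} \approx -21.95$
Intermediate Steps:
$E{\left(n \right)} = 2 + n$
$S = - \frac{1}{60}$ ($S = \frac{1}{-20 - 40} = \frac{1}{-60} = - \frac{1}{60} \approx -0.016667$)
$-22 + S E{\left(-5 \right)} = -22 - \frac{2 - 5}{60} = -22 - - \frac{1}{20} = -22 + \frac{1}{20} = - \frac{439}{20}$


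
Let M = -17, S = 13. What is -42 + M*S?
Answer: -263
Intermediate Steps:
-42 + M*S = -42 - 17*13 = -42 - 221 = -263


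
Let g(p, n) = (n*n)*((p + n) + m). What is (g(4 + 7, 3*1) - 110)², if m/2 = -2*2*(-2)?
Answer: 25600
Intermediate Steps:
m = 16 (m = 2*(-2*2*(-2)) = 2*(-4*(-2)) = 2*8 = 16)
g(p, n) = n²*(16 + n + p) (g(p, n) = (n*n)*((p + n) + 16) = n²*((n + p) + 16) = n²*(16 + n + p))
(g(4 + 7, 3*1) - 110)² = ((3*1)²*(16 + 3*1 + (4 + 7)) - 110)² = (3²*(16 + 3 + 11) - 110)² = (9*30 - 110)² = (270 - 110)² = 160² = 25600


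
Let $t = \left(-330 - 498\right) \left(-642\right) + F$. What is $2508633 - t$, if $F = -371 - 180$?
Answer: $1977608$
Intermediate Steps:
$F = -551$
$t = 531025$ ($t = \left(-330 - 498\right) \left(-642\right) - 551 = \left(-828\right) \left(-642\right) - 551 = 531576 - 551 = 531025$)
$2508633 - t = 2508633 - 531025 = 1977608$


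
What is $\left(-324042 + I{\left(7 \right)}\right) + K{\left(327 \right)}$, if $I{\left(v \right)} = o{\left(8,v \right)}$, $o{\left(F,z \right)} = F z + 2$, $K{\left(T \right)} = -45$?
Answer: $-324029$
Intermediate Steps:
$o{\left(F,z \right)} = 2 + F z$
$I{\left(v \right)} = 2 + 8 v$
$\left(-324042 + I{\left(7 \right)}\right) + K{\left(327 \right)} = \left(-324042 + \left(2 + 8 \cdot 7\right)\right) - 45 = \left(-324042 + \left(2 + 56\right)\right) - 45 = \left(-324042 + 58\right) - 45 = -323984 - 45 = -324029$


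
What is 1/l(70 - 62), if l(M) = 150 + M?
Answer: 1/158 ≈ 0.0063291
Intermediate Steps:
1/l(70 - 62) = 1/(150 + (70 - 62)) = 1/(150 + 8) = 1/158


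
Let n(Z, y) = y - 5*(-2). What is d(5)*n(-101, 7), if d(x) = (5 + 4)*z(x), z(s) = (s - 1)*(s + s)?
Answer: 6120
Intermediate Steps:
z(s) = 2*s*(-1 + s) (z(s) = (-1 + s)*(2*s) = 2*s*(-1 + s))
d(x) = 18*x*(-1 + x) (d(x) = (5 + 4)*(2*x*(-1 + x)) = 9*(2*x*(-1 + x)) = 18*x*(-1 + x))
n(Z, y) = 10 + y (n(Z, y) = y + 10 = 10 + y)
d(5)*n(-101, 7) = (18*5*(-1 + 5))*(10 + 7) = (18*5*4)*17 = 360*17 = 6120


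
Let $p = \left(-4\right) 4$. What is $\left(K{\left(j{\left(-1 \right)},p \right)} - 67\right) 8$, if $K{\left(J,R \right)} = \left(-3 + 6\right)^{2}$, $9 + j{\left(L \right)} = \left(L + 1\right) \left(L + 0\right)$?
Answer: $-464$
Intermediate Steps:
$p = -16$
$j{\left(L \right)} = -9 + L \left(1 + L\right)$ ($j{\left(L \right)} = -9 + \left(L + 1\right) \left(L + 0\right) = -9 + \left(1 + L\right) L = -9 + L \left(1 + L\right)$)
$K{\left(J,R \right)} = 9$ ($K{\left(J,R \right)} = 3^{2} = 9$)
$\left(K{\left(j{\left(-1 \right)},p \right)} - 67\right) 8 = \left(9 - 67\right) 8 = \left(-58\right) 8 = -464$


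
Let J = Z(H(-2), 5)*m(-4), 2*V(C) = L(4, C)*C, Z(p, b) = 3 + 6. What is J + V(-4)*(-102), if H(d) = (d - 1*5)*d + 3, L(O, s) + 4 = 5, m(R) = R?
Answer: 168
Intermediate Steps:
L(O, s) = 1 (L(O, s) = -4 + 5 = 1)
H(d) = 3 + d*(-5 + d) (H(d) = (d - 5)*d + 3 = (-5 + d)*d + 3 = d*(-5 + d) + 3 = 3 + d*(-5 + d))
Z(p, b) = 9
V(C) = C/2 (V(C) = (1*C)/2 = C/2)
J = -36 (J = 9*(-4) = -36)
J + V(-4)*(-102) = -36 + ((½)*(-4))*(-102) = -36 - 2*(-102) = -36 + 204 = 168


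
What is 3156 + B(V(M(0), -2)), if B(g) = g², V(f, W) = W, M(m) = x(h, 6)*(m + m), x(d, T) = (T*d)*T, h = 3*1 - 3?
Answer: 3160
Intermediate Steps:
h = 0 (h = 3 - 3 = 0)
x(d, T) = d*T²
M(m) = 0 (M(m) = (0*6²)*(m + m) = (0*36)*(2*m) = 0*(2*m) = 0)
3156 + B(V(M(0), -2)) = 3156 + (-2)² = 3156 + 4 = 3160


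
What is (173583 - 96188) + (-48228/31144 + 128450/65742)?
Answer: 19808085166573/255933606 ≈ 77395.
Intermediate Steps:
(173583 - 96188) + (-48228/31144 + 128450/65742) = 77395 + (-48228*1/31144 + 128450*(1/65742)) = 77395 + (-12057/7786 + 64225/32871) = 77395 + 103730203/255933606 = 19808085166573/255933606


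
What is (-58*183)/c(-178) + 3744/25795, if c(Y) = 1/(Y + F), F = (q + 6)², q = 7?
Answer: 2464096914/25795 ≈ 95526.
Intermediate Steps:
F = 169 (F = (7 + 6)² = 13² = 169)
c(Y) = 1/(169 + Y) (c(Y) = 1/(Y + 169) = 1/(169 + Y))
(-58*183)/c(-178) + 3744/25795 = (-58*183)/(1/(169 - 178)) + 3744/25795 = -10614/(1/(-9)) + 3744*(1/25795) = -10614/(-⅑) + 3744/25795 = -10614*(-9) + 3744/25795 = 95526 + 3744/25795 = 2464096914/25795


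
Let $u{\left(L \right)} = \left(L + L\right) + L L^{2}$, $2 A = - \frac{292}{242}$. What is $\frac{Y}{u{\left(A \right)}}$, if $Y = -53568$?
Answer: $\frac{31632993216}{842201} \approx 37560.0$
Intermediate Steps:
$A = - \frac{73}{121}$ ($A = \frac{\left(-292\right) \frac{1}{242}}{2} = \frac{1}{2} \left(- \frac{146}{121}\right) = - \frac{73}{121} \approx -0.60331$)
$u{\left(L \right)} = L^{3} + 2 L$ ($u{\left(L \right)} = 2 L + L^{3} = L^{3} + 2 L$)
$\frac{Y}{u{\left(A \right)}} = - \frac{53568}{\left(- \frac{73}{121}\right) \left(2 + \left(- \frac{73}{121}\right)^{2}\right)} = - \frac{53568}{\left(- \frac{73}{121}\right) \left(2 + \frac{5329}{14641}\right)} = - \frac{53568}{\left(- \frac{73}{121}\right) \frac{34611}{14641}} = - \frac{53568}{- \frac{2526603}{1771561}} = \left(-53568\right) \left(- \frac{1771561}{2526603}\right) = \frac{31632993216}{842201}$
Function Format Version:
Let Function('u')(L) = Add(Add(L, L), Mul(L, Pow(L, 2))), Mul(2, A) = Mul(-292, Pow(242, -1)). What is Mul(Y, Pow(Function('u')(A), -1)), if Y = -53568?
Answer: Rational(31632993216, 842201) ≈ 37560.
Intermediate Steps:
A = Rational(-73, 121) (A = Mul(Rational(1, 2), Mul(-292, Pow(242, -1))) = Mul(Rational(1, 2), Mul(-292, Rational(1, 242))) = Mul(Rational(1, 2), Rational(-146, 121)) = Rational(-73, 121) ≈ -0.60331)
Function('u')(L) = Add(Pow(L, 3), Mul(2, L)) (Function('u')(L) = Add(Mul(2, L), Pow(L, 3)) = Add(Pow(L, 3), Mul(2, L)))
Mul(Y, Pow(Function('u')(A), -1)) = Mul(-53568, Pow(Mul(Rational(-73, 121), Add(2, Pow(Rational(-73, 121), 2))), -1)) = Mul(-53568, Pow(Mul(Rational(-73, 121), Add(2, Rational(5329, 14641))), -1)) = Mul(-53568, Pow(Mul(Rational(-73, 121), Rational(34611, 14641)), -1)) = Mul(-53568, Pow(Rational(-2526603, 1771561), -1)) = Mul(-53568, Rational(-1771561, 2526603)) = Rational(31632993216, 842201)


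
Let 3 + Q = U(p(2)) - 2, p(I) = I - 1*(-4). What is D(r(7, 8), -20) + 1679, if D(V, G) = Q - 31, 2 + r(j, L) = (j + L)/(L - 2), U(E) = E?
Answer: 1649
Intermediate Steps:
p(I) = 4 + I (p(I) = I + 4 = 4 + I)
Q = 1 (Q = -3 + ((4 + 2) - 2) = -3 + (6 - 2) = -3 + 4 = 1)
r(j, L) = -2 + (L + j)/(-2 + L) (r(j, L) = -2 + (j + L)/(L - 2) = -2 + (L + j)/(-2 + L))
D(V, G) = -30 (D(V, G) = 1 - 31 = -30)
D(r(7, 8), -20) + 1679 = -30 + 1679 = 1649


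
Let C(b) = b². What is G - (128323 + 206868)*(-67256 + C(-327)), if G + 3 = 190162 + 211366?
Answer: -13297631018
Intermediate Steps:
G = 401525 (G = -3 + (190162 + 211366) = -3 + 401528 = 401525)
G - (128323 + 206868)*(-67256 + C(-327)) = 401525 - (128323 + 206868)*(-67256 + (-327)²) = 401525 - 335191*(-67256 + 106929) = 401525 - 335191*39673 = 401525 - 1*13298032543 = 401525 - 13298032543 = -13297631018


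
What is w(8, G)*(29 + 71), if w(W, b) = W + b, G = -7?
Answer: 100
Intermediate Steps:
w(8, G)*(29 + 71) = (8 - 7)*(29 + 71) = 1*100 = 100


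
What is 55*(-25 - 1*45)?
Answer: -3850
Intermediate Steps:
55*(-25 - 1*45) = 55*(-25 - 45) = 55*(-70) = -3850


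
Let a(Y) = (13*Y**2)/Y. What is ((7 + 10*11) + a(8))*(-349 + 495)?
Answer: 32266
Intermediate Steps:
a(Y) = 13*Y
((7 + 10*11) + a(8))*(-349 + 495) = ((7 + 10*11) + 13*8)*(-349 + 495) = ((7 + 110) + 104)*146 = (117 + 104)*146 = 221*146 = 32266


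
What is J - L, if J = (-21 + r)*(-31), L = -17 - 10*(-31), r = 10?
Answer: 48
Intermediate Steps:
L = 293 (L = -17 + 310 = 293)
J = 341 (J = (-21 + 10)*(-31) = -11*(-31) = 341)
J - L = 341 - 1*293 = 341 - 293 = 48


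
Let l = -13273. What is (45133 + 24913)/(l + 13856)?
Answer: 70046/583 ≈ 120.15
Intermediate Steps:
(45133 + 24913)/(l + 13856) = (45133 + 24913)/(-13273 + 13856) = 70046/583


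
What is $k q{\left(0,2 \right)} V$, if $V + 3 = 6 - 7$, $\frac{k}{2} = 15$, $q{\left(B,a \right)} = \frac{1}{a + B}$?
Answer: $-60$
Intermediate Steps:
$q{\left(B,a \right)} = \frac{1}{B + a}$
$k = 30$ ($k = 2 \cdot 15 = 30$)
$V = -4$ ($V = -3 + \left(6 - 7\right) = -3 - 1 = -4$)
$k q{\left(0,2 \right)} V = \frac{30}{0 + 2} \left(-4\right) = \frac{30}{2} \left(-4\right) = 30 \cdot \frac{1}{2} \left(-4\right) = 15 \left(-4\right) = -60$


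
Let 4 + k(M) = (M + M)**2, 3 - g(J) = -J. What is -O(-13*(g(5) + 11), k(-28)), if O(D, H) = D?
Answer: 247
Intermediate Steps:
g(J) = 3 + J (g(J) = 3 - (-1)*J = 3 + J)
k(M) = -4 + 4*M**2 (k(M) = -4 + (M + M)**2 = -4 + (2*M)**2 = -4 + 4*M**2)
-O(-13*(g(5) + 11), k(-28)) = -(-13)*((3 + 5) + 11) = -(-13)*(8 + 11) = -(-13)*19 = -1*(-247) = 247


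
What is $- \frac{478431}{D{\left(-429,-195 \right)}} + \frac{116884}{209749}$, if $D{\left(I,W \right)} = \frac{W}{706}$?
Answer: $\frac{23615807336198}{13633685} \approx 1.7322 \cdot 10^{6}$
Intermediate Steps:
$D{\left(I,W \right)} = \frac{W}{706}$ ($D{\left(I,W \right)} = W \frac{1}{706} = \frac{W}{706}$)
$- \frac{478431}{D{\left(-429,-195 \right)}} + \frac{116884}{209749} = - \frac{478431}{\frac{1}{706} \left(-195\right)} + \frac{116884}{209749} = - \frac{478431}{- \frac{195}{706}} + 116884 \cdot \frac{1}{209749} = \left(-478431\right) \left(- \frac{706}{195}\right) + \frac{116884}{209749} = \frac{112590762}{65} + \frac{116884}{209749} = \frac{23615807336198}{13633685}$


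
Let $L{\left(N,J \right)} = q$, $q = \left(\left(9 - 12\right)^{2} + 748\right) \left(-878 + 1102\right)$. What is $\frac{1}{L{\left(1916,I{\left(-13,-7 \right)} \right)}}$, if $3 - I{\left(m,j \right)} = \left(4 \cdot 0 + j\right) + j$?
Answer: $\frac{1}{169568} \approx 5.8973 \cdot 10^{-6}$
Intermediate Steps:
$q = 169568$ ($q = \left(\left(-3\right)^{2} + 748\right) 224 = \left(9 + 748\right) 224 = 757 \cdot 224 = 169568$)
$I{\left(m,j \right)} = 3 - 2 j$ ($I{\left(m,j \right)} = 3 - \left(\left(4 \cdot 0 + j\right) + j\right) = 3 - \left(\left(0 + j\right) + j\right) = 3 - \left(j + j\right) = 3 - 2 j$)
$L{\left(N,J \right)} = 169568$
$\frac{1}{L{\left(1916,I{\left(-13,-7 \right)} \right)}} = \frac{1}{169568}$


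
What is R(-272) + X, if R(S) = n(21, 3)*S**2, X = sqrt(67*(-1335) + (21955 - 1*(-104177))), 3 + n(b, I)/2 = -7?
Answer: -1479680 + sqrt(36687) ≈ -1.4795e+6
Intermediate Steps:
n(b, I) = -20 (n(b, I) = -6 + 2*(-7) = -6 - 14 = -20)
X = sqrt(36687) (X = sqrt(-89445 + (21955 + 104177)) = sqrt(-89445 + 126132) = sqrt(36687) ≈ 191.54)
R(S) = -20*S**2
R(-272) + X = -20*(-272)**2 + sqrt(36687) = -20*73984 + sqrt(36687) = -1479680 + sqrt(36687)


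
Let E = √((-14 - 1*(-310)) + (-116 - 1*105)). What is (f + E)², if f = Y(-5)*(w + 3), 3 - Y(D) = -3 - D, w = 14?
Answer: 364 + 170*√3 ≈ 658.45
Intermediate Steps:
Y(D) = 6 + D (Y(D) = 3 - (-3 - D) = 3 + (3 + D) = 6 + D)
f = 17 (f = (6 - 5)*(14 + 3) = 1*17 = 17)
E = 5*√3 (E = √((-14 + 310) + (-116 - 105)) = √(296 - 221) = √75 = 5*√3 ≈ 8.6602)
(f + E)² = (17 + 5*√3)²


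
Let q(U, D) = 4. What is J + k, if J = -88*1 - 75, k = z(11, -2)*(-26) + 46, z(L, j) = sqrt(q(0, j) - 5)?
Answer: -117 - 26*I ≈ -117.0 - 26.0*I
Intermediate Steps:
z(L, j) = I (z(L, j) = sqrt(4 - 5) = sqrt(-1) = I)
k = 46 - 26*I (k = I*(-26) + 46 = -26*I + 46 = 46 - 26*I ≈ 46.0 - 26.0*I)
J = -163 (J = -88 - 75 = -163)
J + k = -163 + (46 - 26*I) = -117 - 26*I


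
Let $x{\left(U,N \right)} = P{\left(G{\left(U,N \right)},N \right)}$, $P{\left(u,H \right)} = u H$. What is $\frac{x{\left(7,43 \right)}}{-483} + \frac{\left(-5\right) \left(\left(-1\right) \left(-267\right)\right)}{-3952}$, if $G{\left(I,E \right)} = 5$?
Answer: $- \frac{204875}{1908816} \approx -0.10733$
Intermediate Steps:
$P{\left(u,H \right)} = H u$
$x{\left(U,N \right)} = 5 N$ ($x{\left(U,N \right)} = N 5 = 5 N$)
$\frac{x{\left(7,43 \right)}}{-483} + \frac{\left(-5\right) \left(\left(-1\right) \left(-267\right)\right)}{-3952} = \frac{5 \cdot 43}{-483} + \frac{\left(-5\right) \left(\left(-1\right) \left(-267\right)\right)}{-3952} = 215 \left(- \frac{1}{483}\right) + \left(-5\right) 267 \left(- \frac{1}{3952}\right) = - \frac{215}{483} - - \frac{1335}{3952} = - \frac{215}{483} + \frac{1335}{3952} = - \frac{204875}{1908816}$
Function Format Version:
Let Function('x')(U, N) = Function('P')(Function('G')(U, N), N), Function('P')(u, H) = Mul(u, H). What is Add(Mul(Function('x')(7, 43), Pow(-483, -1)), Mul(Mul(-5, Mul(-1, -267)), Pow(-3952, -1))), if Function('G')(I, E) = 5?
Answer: Rational(-204875, 1908816) ≈ -0.10733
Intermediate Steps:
Function('P')(u, H) = Mul(H, u)
Function('x')(U, N) = Mul(5, N) (Function('x')(U, N) = Mul(N, 5) = Mul(5, N))
Add(Mul(Function('x')(7, 43), Pow(-483, -1)), Mul(Mul(-5, Mul(-1, -267)), Pow(-3952, -1))) = Add(Mul(Mul(5, 43), Pow(-483, -1)), Mul(Mul(-5, Mul(-1, -267)), Pow(-3952, -1))) = Add(Mul(215, Rational(-1, 483)), Mul(Mul(-5, 267), Rational(-1, 3952))) = Add(Rational(-215, 483), Mul(-1335, Rational(-1, 3952))) = Add(Rational(-215, 483), Rational(1335, 3952)) = Rational(-204875, 1908816)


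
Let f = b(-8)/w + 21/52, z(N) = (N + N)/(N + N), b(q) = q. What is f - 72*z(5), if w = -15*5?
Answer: -278809/3900 ≈ -71.490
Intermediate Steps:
w = -75
z(N) = 1 (z(N) = (2*N)/((2*N)) = (2*N)*(1/(2*N)) = 1)
f = 1991/3900 (f = -8/(-75) + 21/52 = -8*(-1/75) + 21*(1/52) = 8/75 + 21/52 = 1991/3900 ≈ 0.51051)
f - 72*z(5) = 1991/3900 - 72*1 = 1991/3900 - 72 = -278809/3900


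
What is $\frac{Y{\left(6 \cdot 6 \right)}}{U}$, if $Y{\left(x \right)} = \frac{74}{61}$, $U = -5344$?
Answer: $- \frac{37}{162992} \approx -0.000227$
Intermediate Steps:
$Y{\left(x \right)} = \frac{74}{61}$ ($Y{\left(x \right)} = 74 \cdot \frac{1}{61} = \frac{74}{61}$)
$\frac{Y{\left(6 \cdot 6 \right)}}{U} = \frac{74}{61 \left(-5344\right)} = \frac{74}{61} \left(- \frac{1}{5344}\right) = - \frac{37}{162992}$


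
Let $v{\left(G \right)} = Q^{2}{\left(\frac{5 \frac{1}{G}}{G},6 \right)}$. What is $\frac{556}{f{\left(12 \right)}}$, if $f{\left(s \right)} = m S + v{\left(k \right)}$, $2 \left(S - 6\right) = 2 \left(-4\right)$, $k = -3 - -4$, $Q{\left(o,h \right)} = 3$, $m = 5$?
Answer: $\frac{556}{19} \approx 29.263$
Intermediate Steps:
$k = 1$ ($k = -3 + 4 = 1$)
$v{\left(G \right)} = 9$ ($v{\left(G \right)} = 3^{2} = 9$)
$S = 2$ ($S = 6 + \frac{2 \left(-4\right)}{2} = 6 + \frac{1}{2} \left(-8\right) = 6 - 4 = 2$)
$f{\left(s \right)} = 19$ ($f{\left(s \right)} = 5 \cdot 2 + 9 = 10 + 9 = 19$)
$\frac{556}{f{\left(12 \right)}} = \frac{556}{19}$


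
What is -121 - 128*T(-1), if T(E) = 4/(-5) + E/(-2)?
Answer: -413/5 ≈ -82.600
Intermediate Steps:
T(E) = -4/5 - E/2 (T(E) = 4*(-1/5) + E*(-1/2) = -4/5 - E/2)
-121 - 128*T(-1) = -121 - 128*(-4/5 - 1/2*(-1)) = -121 - 128*(-4/5 + 1/2) = -121 - 128*(-3/10) = -121 + 192/5 = -413/5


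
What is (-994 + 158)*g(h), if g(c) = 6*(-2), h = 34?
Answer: 10032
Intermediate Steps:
g(c) = -12
(-994 + 158)*g(h) = (-994 + 158)*(-12) = -836*(-12) = 10032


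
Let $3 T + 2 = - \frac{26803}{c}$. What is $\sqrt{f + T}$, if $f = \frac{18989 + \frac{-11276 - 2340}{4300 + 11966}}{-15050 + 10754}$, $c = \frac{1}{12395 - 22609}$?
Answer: $\frac{\sqrt{3094464965859964253318}}{5823228} \approx 9552.8$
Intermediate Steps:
$c = - \frac{1}{10214}$ ($c = \frac{1}{-10214} = - \frac{1}{10214} \approx -9.7905 \cdot 10^{-5}$)
$f = - \frac{154430729}{34939368}$ ($f = \frac{18989 - \frac{13616}{16266}}{-4296} = \left(18989 - \frac{6808}{8133}\right) \left(- \frac{1}{4296}\right) = \frac{154430729}{8133} \left(- \frac{1}{4296}\right) = - \frac{154430729}{34939368} \approx -4.42$)
$T = 91255280$ ($T = - \frac{2}{3} + \frac{\left(-26803\right) \frac{1}{- \frac{1}{10214}}}{3} = - \frac{2}{3} + \frac{\left(-26803\right) \left(-10214\right)}{3} = - \frac{2}{3} + \frac{1}{3} \cdot 273765842 = - \frac{2}{3} + \frac{273765842}{3} = 91255280$)
$\sqrt{f + T} = \sqrt{- \frac{154430729}{34939368} + 91255280} = \sqrt{\frac{3188401655432311}{34939368}} = \frac{\sqrt{3094464965859964253318}}{5823228}$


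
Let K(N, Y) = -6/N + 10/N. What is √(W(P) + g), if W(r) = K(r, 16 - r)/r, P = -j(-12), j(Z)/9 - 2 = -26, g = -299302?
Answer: I*√3491058527/108 ≈ 547.08*I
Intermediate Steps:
K(N, Y) = 4/N
j(Z) = -216 (j(Z) = 18 + 9*(-26) = 18 - 234 = -216)
P = 216 (P = -1*(-216) = 216)
W(r) = 4/r² (W(r) = (4/r)/r = 4/r²)
√(W(P) + g) = √(4/216² - 299302) = √(4*(1/46656) - 299302) = √(1/11664 - 299302) = √(-3491058527/11664) = I*√3491058527/108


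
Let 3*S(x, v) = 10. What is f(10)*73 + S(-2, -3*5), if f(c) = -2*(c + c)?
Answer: -8750/3 ≈ -2916.7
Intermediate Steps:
S(x, v) = 10/3 (S(x, v) = (⅓)*10 = 10/3)
f(c) = -4*c
f(10)*73 + S(-2, -3*5) = -4*10*73 + 10/3 = -40*73 + 10/3 = -2920 + 10/3 = -8750/3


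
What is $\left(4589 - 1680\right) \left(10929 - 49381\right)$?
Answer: $-111856868$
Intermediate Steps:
$\left(4589 - 1680\right) \left(10929 - 49381\right) = 2909 \left(-38452\right) = -111856868$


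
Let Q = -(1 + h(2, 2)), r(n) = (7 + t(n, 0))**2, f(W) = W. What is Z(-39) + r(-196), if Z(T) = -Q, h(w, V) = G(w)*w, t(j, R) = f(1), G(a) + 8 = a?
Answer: 53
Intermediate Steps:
G(a) = -8 + a
t(j, R) = 1
h(w, V) = w*(-8 + w) (h(w, V) = (-8 + w)*w = w*(-8 + w))
r(n) = 64 (r(n) = (7 + 1)**2 = 8**2 = 64)
Q = 11 (Q = -(1 + 2*(-8 + 2)) = -(1 + 2*(-6)) = -(1 - 12) = -1*(-11) = 11)
Z(T) = -11 (Z(T) = -1*11 = -11)
Z(-39) + r(-196) = -11 + 64 = 53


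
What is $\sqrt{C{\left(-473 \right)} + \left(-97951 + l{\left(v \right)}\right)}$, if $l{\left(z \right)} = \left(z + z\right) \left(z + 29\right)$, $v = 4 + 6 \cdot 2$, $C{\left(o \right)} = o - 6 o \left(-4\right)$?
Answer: $4 i \sqrt{6771} \approx 329.14 i$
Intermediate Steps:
$C{\left(o \right)} = 25 o$ ($C{\left(o \right)} = o - 6 \left(- 4 o\right) = o + 24 o = 25 o$)
$v = 16$ ($v = 4 + 12 = 16$)
$l{\left(z \right)} = 2 z \left(29 + z\right)$
$\sqrt{C{\left(-473 \right)} + \left(-97951 + l{\left(v \right)}\right)} = \sqrt{25 \left(-473\right) - \left(97951 - 32 \left(29 + 16\right)\right)} = \sqrt{-11825 - \left(97951 - 1440\right)} = \sqrt{-11825 + \left(-97951 + 1440\right)} = \sqrt{-11825 - 96511} = \sqrt{-108336} = 4 i \sqrt{6771}$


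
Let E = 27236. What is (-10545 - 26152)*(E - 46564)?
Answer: 709279616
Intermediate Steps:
(-10545 - 26152)*(E - 46564) = (-10545 - 26152)*(27236 - 46564) = -36697*(-19328) = 709279616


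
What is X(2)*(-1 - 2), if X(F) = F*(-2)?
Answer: 12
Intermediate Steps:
X(F) = -2*F
X(2)*(-1 - 2) = (-2*2)*(-1 - 2) = -4*(-3) = 12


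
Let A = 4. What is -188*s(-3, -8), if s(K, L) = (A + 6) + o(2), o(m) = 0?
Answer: -1880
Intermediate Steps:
s(K, L) = 10 (s(K, L) = (4 + 6) + 0 = 10 + 0 = 10)
-188*s(-3, -8) = -188*10 = -1880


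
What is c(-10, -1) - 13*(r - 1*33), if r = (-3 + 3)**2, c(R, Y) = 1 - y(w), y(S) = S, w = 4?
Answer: 426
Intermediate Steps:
c(R, Y) = -3 (c(R, Y) = 1 - 1*4 = 1 - 4 = -3)
r = 0 (r = 0**2 = 0)
c(-10, -1) - 13*(r - 1*33) = -3 - 13*(0 - 1*33) = -3 - 13*(0 - 33) = -3 - 13*(-33) = -3 + 429 = 426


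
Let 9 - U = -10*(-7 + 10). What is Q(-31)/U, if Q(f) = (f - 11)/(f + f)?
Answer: 7/403 ≈ 0.017370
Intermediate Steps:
Q(f) = (-11 + f)/(2*f) (Q(f) = (-11 + f)/((2*f)) = (-11 + f)*(1/(2*f)) = (-11 + f)/(2*f))
U = 39 (U = 9 - (-10)*(-7 + 10) = 9 - (-10)*3 = 9 - 1*(-30) = 9 + 30 = 39)
Q(-31)/U = ((½)*(-11 - 31)/(-31))/39 = ((½)*(-1/31)*(-42))*(1/39) = (21/31)*(1/39) = 7/403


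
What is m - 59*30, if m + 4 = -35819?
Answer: -37593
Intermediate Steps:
m = -35823 (m = -4 - 35819 = -35823)
m - 59*30 = -35823 - 59*30 = -35823 - 1*1770 = -35823 - 1770 = -37593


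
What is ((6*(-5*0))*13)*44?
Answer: 0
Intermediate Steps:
((6*(-5*0))*13)*44 = ((6*0)*13)*44 = (0*13)*44 = 0*44 = 0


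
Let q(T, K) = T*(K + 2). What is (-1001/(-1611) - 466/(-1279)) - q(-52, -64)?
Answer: -6640921051/2060469 ≈ -3223.0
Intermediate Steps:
q(T, K) = T*(2 + K)
(-1001/(-1611) - 466/(-1279)) - q(-52, -64) = (-1001/(-1611) - 466/(-1279)) - (-52)*(2 - 64) = (-1001*(-1/1611) - 466*(-1/1279)) - (-52)*(-62) = (1001/1611 + 466/1279) - 1*3224 = 2031005/2060469 - 3224 = -6640921051/2060469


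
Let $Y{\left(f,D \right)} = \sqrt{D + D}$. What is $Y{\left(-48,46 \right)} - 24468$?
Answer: $-24468 + 2 \sqrt{23} \approx -24458.0$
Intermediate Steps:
$Y{\left(f,D \right)} = \sqrt{2} \sqrt{D}$ ($Y{\left(f,D \right)} = \sqrt{2 D} = \sqrt{2} \sqrt{D}$)
$Y{\left(-48,46 \right)} - 24468 = \sqrt{2} \sqrt{46} - 24468 = 2 \sqrt{23} - 24468 = -24468 + 2 \sqrt{23}$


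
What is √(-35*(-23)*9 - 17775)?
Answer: 9*I*√130 ≈ 102.62*I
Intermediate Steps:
√(-35*(-23)*9 - 17775) = √(805*9 - 17775) = √(7245 - 17775) = √(-10530) = 9*I*√130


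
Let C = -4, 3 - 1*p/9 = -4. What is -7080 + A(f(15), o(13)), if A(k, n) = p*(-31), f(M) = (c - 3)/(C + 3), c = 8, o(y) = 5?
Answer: -9033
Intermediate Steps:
p = 63 (p = 27 - 9*(-4) = 27 + 36 = 63)
f(M) = -5 (f(M) = (8 - 3)/(-4 + 3) = 5/(-1) = 5*(-1) = -5)
A(k, n) = -1953 (A(k, n) = 63*(-31) = -1953)
-7080 + A(f(15), o(13)) = -7080 - 1953 = -9033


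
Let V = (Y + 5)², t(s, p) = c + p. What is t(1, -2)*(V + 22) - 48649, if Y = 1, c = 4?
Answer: -48533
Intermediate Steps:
t(s, p) = 4 + p
V = 36 (V = (1 + 5)² = 6² = 36)
t(1, -2)*(V + 22) - 48649 = (4 - 2)*(36 + 22) - 48649 = 2*58 - 48649 = 116 - 48649 = -48533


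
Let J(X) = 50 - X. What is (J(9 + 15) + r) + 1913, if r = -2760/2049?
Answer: 1323417/683 ≈ 1937.7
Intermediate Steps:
r = -920/683 (r = -2760*1/2049 = -920/683 ≈ -1.3470)
(J(9 + 15) + r) + 1913 = ((50 - (9 + 15)) - 920/683) + 1913 = ((50 - 1*24) - 920/683) + 1913 = ((50 - 24) - 920/683) + 1913 = (26 - 920/683) + 1913 = 16838/683 + 1913 = 1323417/683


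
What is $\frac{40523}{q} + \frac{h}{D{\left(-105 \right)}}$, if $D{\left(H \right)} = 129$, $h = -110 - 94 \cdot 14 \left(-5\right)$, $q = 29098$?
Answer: $\frac{193491527}{3753642} \approx 51.548$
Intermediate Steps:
$h = 6470$ ($h = -110 - -6580 = -110 + 6580 = 6470$)
$\frac{40523}{q} + \frac{h}{D{\left(-105 \right)}} = \frac{40523}{29098} + \frac{6470}{129} = \frac{193491527}{3753642}$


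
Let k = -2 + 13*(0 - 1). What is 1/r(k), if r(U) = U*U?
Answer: 1/225 ≈ 0.0044444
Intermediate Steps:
k = -15 (k = -2 + 13*(-1) = -2 - 13 = -15)
r(U) = U²
1/r(k) = 1/((-15)²) = 1/225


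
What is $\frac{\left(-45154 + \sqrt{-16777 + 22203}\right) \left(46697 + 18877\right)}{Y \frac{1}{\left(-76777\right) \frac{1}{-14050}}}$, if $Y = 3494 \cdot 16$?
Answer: $- \frac{56832799864923}{196362800} + \frac{2517287499 \sqrt{5426}}{392725600} \approx -2.8896 \cdot 10^{5}$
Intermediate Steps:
$Y = 55904$
$\frac{\left(-45154 + \sqrt{-16777 + 22203}\right) \left(46697 + 18877\right)}{Y \frac{1}{\left(-76777\right) \frac{1}{-14050}}} = \frac{\left(-45154 + \sqrt{-16777 + 22203}\right) \left(46697 + 18877\right)}{55904 \frac{1}{\left(-76777\right) \frac{1}{-14050}}} = \frac{\left(-45154 + \sqrt{5426}\right) 65574}{55904 \frac{1}{\left(-76777\right) \left(- \frac{1}{14050}\right)}} = \frac{-2960928396 + 65574 \sqrt{5426}}{55904 \frac{1}{\frac{76777}{14050}}} = \frac{-2960928396 + 65574 \sqrt{5426}}{55904 \cdot \frac{14050}{76777}} = \frac{-2960928396 + 65574 \sqrt{5426}}{\frac{785451200}{76777}} = \left(-2960928396 + 65574 \sqrt{5426}\right) \frac{76777}{785451200} = - \frac{56832799864923}{196362800} + \frac{2517287499 \sqrt{5426}}{392725600}$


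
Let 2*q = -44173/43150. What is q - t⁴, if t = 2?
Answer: -1424973/86300 ≈ -16.512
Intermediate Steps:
q = -44173/86300 (q = (-44173/43150)/2 = (-44173*1/43150)/2 = (½)*(-44173/43150) = -44173/86300 ≈ -0.51185)
q - t⁴ = -44173/86300 - 1*2⁴ = -44173/86300 - 1*16 = -44173/86300 - 16 = -1424973/86300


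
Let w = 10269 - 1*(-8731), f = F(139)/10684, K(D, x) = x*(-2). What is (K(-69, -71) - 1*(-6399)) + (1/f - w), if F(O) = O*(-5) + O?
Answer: -1734472/139 ≈ -12478.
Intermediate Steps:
K(D, x) = -2*x
F(O) = -4*O (F(O) = -5*O + O = -4*O)
f = -139/2671 (f = -4*139/10684 = -556*1/10684 = -139/2671 ≈ -0.052040)
w = 19000 (w = 10269 + 8731 = 19000)
(K(-69, -71) - 1*(-6399)) + (1/f - w) = (-2*(-71) - 1*(-6399)) + (1/(-139/2671) - 1*19000) = (142 + 6399) + (-2671/139 - 19000) = 6541 - 2643671/139 = -1734472/139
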